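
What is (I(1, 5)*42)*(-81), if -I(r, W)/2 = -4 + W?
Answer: 6804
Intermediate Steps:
I(r, W) = 8 - 2*W (I(r, W) = -2*(-4 + W) = 8 - 2*W)
(I(1, 5)*42)*(-81) = ((8 - 2*5)*42)*(-81) = ((8 - 10)*42)*(-81) = -2*42*(-81) = -84*(-81) = 6804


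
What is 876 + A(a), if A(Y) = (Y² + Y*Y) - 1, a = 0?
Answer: 875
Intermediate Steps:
A(Y) = -1 + 2*Y² (A(Y) = (Y² + Y²) - 1 = 2*Y² - 1 = -1 + 2*Y²)
876 + A(a) = 876 + (-1 + 2*0²) = 876 + (-1 + 2*0) = 876 + (-1 + 0) = 876 - 1 = 875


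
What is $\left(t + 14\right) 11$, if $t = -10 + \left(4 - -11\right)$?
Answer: $209$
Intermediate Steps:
$t = 5$ ($t = -10 + \left(4 + 11\right) = -10 + 15 = 5$)
$\left(t + 14\right) 11 = \left(5 + 14\right) 11 = 19 \cdot 11 = 209$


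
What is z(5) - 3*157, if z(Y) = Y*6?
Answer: -441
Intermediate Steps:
z(Y) = 6*Y
z(5) - 3*157 = 6*5 - 3*157 = 30 - 471 = -441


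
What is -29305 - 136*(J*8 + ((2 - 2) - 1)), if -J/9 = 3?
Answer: 207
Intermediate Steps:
J = -27 (J = -9*3 = -27)
-29305 - 136*(J*8 + ((2 - 2) - 1)) = -29305 - 136*(-27*8 + ((2 - 2) - 1)) = -29305 - 136*(-216 + (0 - 1)) = -29305 - 136*(-216 - 1) = -29305 - 136*(-217) = -29305 - 1*(-29512) = -29305 + 29512 = 207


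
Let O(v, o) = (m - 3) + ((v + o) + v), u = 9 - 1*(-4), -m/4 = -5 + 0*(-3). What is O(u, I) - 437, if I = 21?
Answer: -373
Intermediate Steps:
m = 20 (m = -4*(-5 + 0*(-3)) = -4*(-5 + 0) = -4*(-5) = 20)
u = 13 (u = 9 + 4 = 13)
O(v, o) = 17 + o + 2*v (O(v, o) = (20 - 3) + ((v + o) + v) = 17 + ((o + v) + v) = 17 + (o + 2*v) = 17 + o + 2*v)
O(u, I) - 437 = (17 + 21 + 2*13) - 437 = (17 + 21 + 26) - 437 = 64 - 437 = -373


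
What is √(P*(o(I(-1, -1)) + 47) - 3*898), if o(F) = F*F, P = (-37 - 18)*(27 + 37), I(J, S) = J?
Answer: I*√171654 ≈ 414.31*I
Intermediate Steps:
P = -3520 (P = -55*64 = -3520)
o(F) = F²
√(P*(o(I(-1, -1)) + 47) - 3*898) = √(-3520*((-1)² + 47) - 3*898) = √(-3520*(1 + 47) - 2694) = √(-3520*48 - 2694) = √(-168960 - 2694) = √(-171654) = I*√171654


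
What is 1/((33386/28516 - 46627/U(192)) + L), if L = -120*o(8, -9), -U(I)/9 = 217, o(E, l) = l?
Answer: 3977982/4395850445 ≈ 0.00090494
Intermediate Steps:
U(I) = -1953 (U(I) = -9*217 = -1953)
L = 1080 (L = -120*(-9) = 1080)
1/((33386/28516 - 46627/U(192)) + L) = 1/((33386/28516 - 46627/(-1953)) + 1080) = 1/((33386*(1/28516) - 46627*(-1/1953)) + 1080) = 1/((16693/14258 + 6661/279) + 1080) = 1/(99629885/3977982 + 1080) = 1/(4395850445/3977982) = 3977982/4395850445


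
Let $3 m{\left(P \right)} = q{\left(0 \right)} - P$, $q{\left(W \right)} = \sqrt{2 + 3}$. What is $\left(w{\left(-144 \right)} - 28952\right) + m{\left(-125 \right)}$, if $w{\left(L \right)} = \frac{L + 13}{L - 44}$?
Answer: $- \frac{16305035}{564} + \frac{\sqrt{5}}{3} \approx -28909.0$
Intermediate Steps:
$q{\left(W \right)} = \sqrt{5}$
$m{\left(P \right)} = - \frac{P}{3} + \frac{\sqrt{5}}{3}$ ($m{\left(P \right)} = \frac{\sqrt{5} - P}{3} = - \frac{P}{3} + \frac{\sqrt{5}}{3}$)
$w{\left(L \right)} = \frac{13 + L}{-44 + L}$
$\left(w{\left(-144 \right)} - 28952\right) + m{\left(-125 \right)} = \left(\frac{13 - 144}{-44 - 144} - 28952\right) + \left(\left(- \frac{1}{3}\right) \left(-125\right) + \frac{\sqrt{5}}{3}\right) = \left(\frac{1}{-188} \left(-131\right) - 28952\right) + \left(\frac{125}{3} + \frac{\sqrt{5}}{3}\right) = \left(\left(- \frac{1}{188}\right) \left(-131\right) - 28952\right) + \left(\frac{125}{3} + \frac{\sqrt{5}}{3}\right) = \left(\frac{131}{188} - 28952\right) + \left(\frac{125}{3} + \frac{\sqrt{5}}{3}\right) = - \frac{5442845}{188} + \left(\frac{125}{3} + \frac{\sqrt{5}}{3}\right) = - \frac{16305035}{564} + \frac{\sqrt{5}}{3}$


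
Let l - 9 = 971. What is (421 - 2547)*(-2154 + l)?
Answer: 2495924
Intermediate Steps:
l = 980 (l = 9 + 971 = 980)
(421 - 2547)*(-2154 + l) = (421 - 2547)*(-2154 + 980) = -2126*(-1174) = 2495924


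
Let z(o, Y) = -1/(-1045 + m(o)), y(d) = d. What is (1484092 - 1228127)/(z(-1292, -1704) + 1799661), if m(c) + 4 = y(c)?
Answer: 599214065/4213006402 ≈ 0.14223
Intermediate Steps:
m(c) = -4 + c
z(o, Y) = -1/(-1049 + o) (z(o, Y) = -1/(-1045 + (-4 + o)) = -1/(-1049 + o))
(1484092 - 1228127)/(z(-1292, -1704) + 1799661) = (1484092 - 1228127)/(-1/(-1049 - 1292) + 1799661) = 255965/(-1/(-2341) + 1799661) = 255965/(-1*(-1/2341) + 1799661) = 255965/(1/2341 + 1799661) = 255965/(4213006402/2341) = 255965*(2341/4213006402) = 599214065/4213006402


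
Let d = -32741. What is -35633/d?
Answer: 35633/32741 ≈ 1.0883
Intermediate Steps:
-35633/d = -35633/(-32741) = -35633*(-1/32741) = 35633/32741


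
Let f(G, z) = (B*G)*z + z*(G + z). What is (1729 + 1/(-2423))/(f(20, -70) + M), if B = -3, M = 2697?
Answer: 4189366/25191931 ≈ 0.16630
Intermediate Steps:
f(G, z) = z*(G + z) - 3*G*z (f(G, z) = (-3*G)*z + z*(G + z) = -3*G*z + z*(G + z) = z*(G + z) - 3*G*z)
(1729 + 1/(-2423))/(f(20, -70) + M) = (1729 + 1/(-2423))/(-70*(-70 - 2*20) + 2697) = (1729 - 1/2423)/(-70*(-70 - 40) + 2697) = 4189366/(2423*(-70*(-110) + 2697)) = 4189366/(2423*(7700 + 2697)) = (4189366/2423)/10397 = (4189366/2423)*(1/10397) = 4189366/25191931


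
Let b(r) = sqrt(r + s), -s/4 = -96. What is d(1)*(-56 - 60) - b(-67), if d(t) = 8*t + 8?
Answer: -1856 - sqrt(317) ≈ -1873.8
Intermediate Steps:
s = 384 (s = -4*(-96) = 384)
d(t) = 8 + 8*t
b(r) = sqrt(384 + r) (b(r) = sqrt(r + 384) = sqrt(384 + r))
d(1)*(-56 - 60) - b(-67) = (8 + 8*1)*(-56 - 60) - sqrt(384 - 67) = (8 + 8)*(-116) - sqrt(317) = 16*(-116) - sqrt(317) = -1856 - sqrt(317)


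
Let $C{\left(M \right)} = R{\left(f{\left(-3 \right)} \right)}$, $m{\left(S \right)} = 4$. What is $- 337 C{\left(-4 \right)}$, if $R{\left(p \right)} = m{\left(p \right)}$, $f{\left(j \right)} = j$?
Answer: $-1348$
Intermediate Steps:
$R{\left(p \right)} = 4$
$C{\left(M \right)} = 4$
$- 337 C{\left(-4 \right)} = \left(-337\right) 4 = -1348$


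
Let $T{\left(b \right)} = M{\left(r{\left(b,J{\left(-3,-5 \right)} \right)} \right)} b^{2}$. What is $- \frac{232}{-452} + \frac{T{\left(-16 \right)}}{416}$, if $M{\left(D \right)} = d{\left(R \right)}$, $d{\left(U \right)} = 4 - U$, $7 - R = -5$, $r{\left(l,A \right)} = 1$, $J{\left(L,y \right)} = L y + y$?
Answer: $- \frac{6478}{1469} \approx -4.4098$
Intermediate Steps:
$J{\left(L,y \right)} = y + L y$
$R = 12$ ($R = 7 - -5 = 7 + 5 = 12$)
$M{\left(D \right)} = -8$ ($M{\left(D \right)} = 4 - 12 = -8$)
$T{\left(b \right)} = - 8 b^{2}$
$- \frac{232}{-452} + \frac{T{\left(-16 \right)}}{416} = - \frac{232}{-452} + \frac{\left(-8\right) \left(-16\right)^{2}}{416} = \left(-232\right) \left(- \frac{1}{452}\right) + \left(-8\right) 256 \cdot \frac{1}{416} = \frac{58}{113} - \frac{64}{13} = - \frac{6478}{1469}$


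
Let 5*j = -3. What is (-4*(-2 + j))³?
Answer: 140608/125 ≈ 1124.9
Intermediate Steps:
j = -⅗ (j = (⅕)*(-3) = -⅗ ≈ -0.60000)
(-4*(-2 + j))³ = (-4*(-2 - ⅗))³ = (-4*(-13/5))³ = (52/5)³ = 140608/125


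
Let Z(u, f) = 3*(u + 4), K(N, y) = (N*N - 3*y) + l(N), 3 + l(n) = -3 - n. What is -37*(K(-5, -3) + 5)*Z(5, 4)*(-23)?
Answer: 873126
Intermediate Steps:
l(n) = -6 - n (l(n) = -3 + (-3 - n) = -6 - n)
K(N, y) = -6 + N² - N - 3*y (K(N, y) = (N*N - 3*y) + (-6 - N) = (N² - 3*y) + (-6 - N) = -6 + N² - N - 3*y)
Z(u, f) = 12 + 3*u (Z(u, f) = 3*(4 + u) = 12 + 3*u)
-37*(K(-5, -3) + 5)*Z(5, 4)*(-23) = -37*((-6 + (-5)² - 1*(-5) - 3*(-3)) + 5)*(12 + 3*5)*(-23) = -37*((-6 + 25 + 5 + 9) + 5)*(12 + 15)*(-23) = -37*(33 + 5)*27*(-23) = -1406*27*(-23) = -37*1026*(-23) = -37962*(-23) = 873126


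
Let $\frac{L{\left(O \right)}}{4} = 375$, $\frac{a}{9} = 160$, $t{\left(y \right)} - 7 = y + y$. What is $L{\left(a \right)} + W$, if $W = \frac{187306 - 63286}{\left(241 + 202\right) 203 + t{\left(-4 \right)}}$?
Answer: $\frac{3750445}{2498} \approx 1501.4$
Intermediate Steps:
$t{\left(y \right)} = 7 + 2 y$ ($t{\left(y \right)} = 7 + \left(y + y\right) = 7 + 2 y$)
$a = 1440$ ($a = 9 \cdot 160 = 1440$)
$L{\left(O \right)} = 1500$ ($L{\left(O \right)} = 4 \cdot 375 = 1500$)
$W = \frac{3445}{2498}$ ($W = \frac{187306 - 63286}{\left(241 + 202\right) 203 + \left(7 + 2 \left(-4\right)\right)} = \frac{124020}{443 \cdot 203 + \left(7 - 8\right)} = \frac{124020}{89929 - 1} = \frac{124020}{89928} = 124020 \cdot \frac{1}{89928} = \frac{3445}{2498} \approx 1.3791$)
$L{\left(a \right)} + W = 1500 + \frac{3445}{2498} = \frac{3750445}{2498}$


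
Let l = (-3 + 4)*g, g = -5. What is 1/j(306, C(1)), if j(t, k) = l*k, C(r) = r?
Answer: -⅕ ≈ -0.20000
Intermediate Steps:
l = -5 (l = (-3 + 4)*(-5) = 1*(-5) = -5)
j(t, k) = -5*k
1/j(306, C(1)) = 1/(-5*1) = 1/(-5) = -⅕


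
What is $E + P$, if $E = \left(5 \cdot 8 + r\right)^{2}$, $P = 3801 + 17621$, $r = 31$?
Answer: $26463$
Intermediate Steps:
$P = 21422$
$E = 5041$ ($E = \left(5 \cdot 8 + 31\right)^{2} = \left(40 + 31\right)^{2} = 71^{2} = 5041$)
$E + P = 5041 + 21422 = 26463$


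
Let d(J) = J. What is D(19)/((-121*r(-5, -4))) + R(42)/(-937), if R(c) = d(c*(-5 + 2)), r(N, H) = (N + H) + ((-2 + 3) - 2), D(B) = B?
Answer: 170263/1133770 ≈ 0.15017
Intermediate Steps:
r(N, H) = -1 + H + N (r(N, H) = (H + N) + (1 - 2) = (H + N) - 1 = -1 + H + N)
R(c) = -3*c (R(c) = c*(-5 + 2) = c*(-3) = -3*c)
D(19)/((-121*r(-5, -4))) + R(42)/(-937) = 19/((-121*(-1 - 4 - 5))) - 3*42/(-937) = 19/((-121*(-10))) - 126*(-1/937) = 19/1210 + 126/937 = 170263/1133770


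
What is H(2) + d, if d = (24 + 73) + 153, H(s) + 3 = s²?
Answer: 251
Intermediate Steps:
H(s) = -3 + s²
d = 250 (d = 97 + 153 = 250)
H(2) + d = (-3 + 2²) + 250 = (-3 + 4) + 250 = 1 + 250 = 251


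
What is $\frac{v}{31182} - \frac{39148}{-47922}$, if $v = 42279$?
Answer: $\frac{541134529}{249050634} \approx 2.1728$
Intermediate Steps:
$\frac{v}{31182} - \frac{39148}{-47922} = \frac{42279}{31182} - \frac{39148}{-47922} = 42279 \cdot \frac{1}{31182} - - \frac{19574}{23961} = \frac{14093}{10394} + \frac{19574}{23961} = \frac{541134529}{249050634}$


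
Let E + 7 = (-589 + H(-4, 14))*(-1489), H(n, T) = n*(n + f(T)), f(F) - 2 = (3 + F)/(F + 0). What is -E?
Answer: -6106340/7 ≈ -8.7233e+5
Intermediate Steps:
f(F) = 2 + (3 + F)/F (f(F) = 2 + (3 + F)/(F + 0) = 2 + (3 + F)/F)
H(n, T) = n*(3 + n + 3/T) (H(n, T) = n*(n + (3 + 3/T)) = n*(3 + n + 3/T))
E = 6106340/7 (E = -7 + (-589 - 4*(3 + 3*14 + 14*(-4))/14)*(-1489) = -7 + (-589 - 4*1/14*(3 + 42 - 56))*(-1489) = -7 + (-589 - 4*1/14*(-11))*(-1489) = -7 + (-589 + 22/7)*(-1489) = -7 - 4101/7*(-1489) = -7 + 6106389/7 = 6106340/7 ≈ 8.7233e+5)
-E = -1*6106340/7 = -6106340/7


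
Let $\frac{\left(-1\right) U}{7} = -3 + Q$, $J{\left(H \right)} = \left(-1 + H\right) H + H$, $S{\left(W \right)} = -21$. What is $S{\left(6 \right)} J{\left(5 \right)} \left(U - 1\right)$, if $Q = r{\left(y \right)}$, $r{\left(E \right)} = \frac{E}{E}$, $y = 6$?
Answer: $-6825$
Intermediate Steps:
$r{\left(E \right)} = 1$
$J{\left(H \right)} = H + H \left(-1 + H\right)$ ($J{\left(H \right)} = H \left(-1 + H\right) + H = H + H \left(-1 + H\right)$)
$Q = 1$
$U = 14$ ($U = - 7 \left(-3 + 1\right) = \left(-7\right) \left(-2\right) = 14$)
$S{\left(6 \right)} J{\left(5 \right)} \left(U - 1\right) = - 21 \cdot 5^{2} \left(14 - 1\right) = - 21 \cdot 25 \cdot 13 = \left(-21\right) 325 = -6825$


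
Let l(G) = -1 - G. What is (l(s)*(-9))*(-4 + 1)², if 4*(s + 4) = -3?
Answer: -1215/4 ≈ -303.75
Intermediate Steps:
s = -19/4 (s = -4 + (¼)*(-3) = -4 - ¾ = -19/4 ≈ -4.7500)
(l(s)*(-9))*(-4 + 1)² = ((-1 - 1*(-19/4))*(-9))*(-4 + 1)² = ((-1 + 19/4)*(-9))*(-3)² = ((15/4)*(-9))*9 = -135/4*9 = -1215/4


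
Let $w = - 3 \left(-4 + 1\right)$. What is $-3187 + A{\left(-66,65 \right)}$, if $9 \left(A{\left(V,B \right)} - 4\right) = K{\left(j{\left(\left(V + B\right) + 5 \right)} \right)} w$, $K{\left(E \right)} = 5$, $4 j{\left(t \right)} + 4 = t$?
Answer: $-3178$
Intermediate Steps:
$j{\left(t \right)} = -1 + \frac{t}{4}$
$w = 9$ ($w = \left(-3\right) \left(-3\right) = 9$)
$A{\left(V,B \right)} = 9$ ($A{\left(V,B \right)} = 4 + \frac{5 \cdot 9}{9} = 4 + \frac{1}{9} \cdot 45 = 4 + 5 = 9$)
$-3187 + A{\left(-66,65 \right)} = -3187 + 9 = -3178$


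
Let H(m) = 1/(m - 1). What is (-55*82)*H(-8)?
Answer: 4510/9 ≈ 501.11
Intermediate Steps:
H(m) = 1/(-1 + m)
(-55*82)*H(-8) = (-55*82)/(-1 - 8) = -4510/(-9) = -4510*(-⅑) = 4510/9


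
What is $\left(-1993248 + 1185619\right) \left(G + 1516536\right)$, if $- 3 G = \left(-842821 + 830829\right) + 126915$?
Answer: $- \frac{3581580211865}{3} \approx -1.1939 \cdot 10^{12}$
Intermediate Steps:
$G = - \frac{114923}{3}$ ($G = - \frac{\left(-842821 + 830829\right) + 126915}{3} = - \frac{-11992 + 126915}{3} = \left(- \frac{1}{3}\right) 114923 = - \frac{114923}{3} \approx -38308.0$)
$\left(-1993248 + 1185619\right) \left(G + 1516536\right) = \left(-1993248 + 1185619\right) \left(- \frac{114923}{3} + 1516536\right) = \left(-807629\right) \frac{4434685}{3} = - \frac{3581580211865}{3}$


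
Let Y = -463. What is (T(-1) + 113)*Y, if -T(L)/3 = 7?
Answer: -42596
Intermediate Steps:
T(L) = -21 (T(L) = -3*7 = -21)
(T(-1) + 113)*Y = (-21 + 113)*(-463) = 92*(-463) = -42596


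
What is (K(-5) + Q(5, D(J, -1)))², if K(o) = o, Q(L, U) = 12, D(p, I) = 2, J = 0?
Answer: 49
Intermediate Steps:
(K(-5) + Q(5, D(J, -1)))² = (-5 + 12)² = 7² = 49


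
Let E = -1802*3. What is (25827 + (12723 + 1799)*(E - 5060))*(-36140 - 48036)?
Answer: 12791504910800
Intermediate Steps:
E = -5406
(25827 + (12723 + 1799)*(E - 5060))*(-36140 - 48036) = (25827 + (12723 + 1799)*(-5406 - 5060))*(-36140 - 48036) = (25827 + 14522*(-10466))*(-84176) = (25827 - 151987252)*(-84176) = -151961425*(-84176) = 12791504910800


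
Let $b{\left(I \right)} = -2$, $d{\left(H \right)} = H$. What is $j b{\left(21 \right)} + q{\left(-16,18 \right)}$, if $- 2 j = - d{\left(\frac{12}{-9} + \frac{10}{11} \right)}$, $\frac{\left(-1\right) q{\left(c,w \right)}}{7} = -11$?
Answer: $\frac{2555}{33} \approx 77.424$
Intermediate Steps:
$q{\left(c,w \right)} = 77$ ($q{\left(c,w \right)} = \left(-7\right) \left(-11\right) = 77$)
$j = - \frac{7}{33}$ ($j = - \frac{\left(-1\right) \left(\frac{12}{-9} + \frac{10}{11}\right)}{2} = - \frac{\left(-1\right) \left(12 \left(- \frac{1}{9}\right) + 10 \cdot \frac{1}{11}\right)}{2} = - \frac{\left(-1\right) \left(- \frac{4}{3} + \frac{10}{11}\right)}{2} = - \frac{\left(-1\right) \left(- \frac{14}{33}\right)}{2} = \left(- \frac{1}{2}\right) \frac{14}{33} = - \frac{7}{33} \approx -0.21212$)
$j b{\left(21 \right)} + q{\left(-16,18 \right)} = \left(- \frac{7}{33}\right) \left(-2\right) + 77 = \frac{14}{33} + 77 = \frac{2555}{33}$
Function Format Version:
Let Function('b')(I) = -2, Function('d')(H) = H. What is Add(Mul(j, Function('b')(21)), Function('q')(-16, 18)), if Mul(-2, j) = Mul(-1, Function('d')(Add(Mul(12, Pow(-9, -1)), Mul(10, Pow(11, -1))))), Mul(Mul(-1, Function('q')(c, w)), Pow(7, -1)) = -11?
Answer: Rational(2555, 33) ≈ 77.424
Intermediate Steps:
Function('q')(c, w) = 77 (Function('q')(c, w) = Mul(-7, -11) = 77)
j = Rational(-7, 33) (j = Mul(Rational(-1, 2), Mul(-1, Add(Mul(12, Pow(-9, -1)), Mul(10, Pow(11, -1))))) = Mul(Rational(-1, 2), Mul(-1, Add(Mul(12, Rational(-1, 9)), Mul(10, Rational(1, 11))))) = Mul(Rational(-1, 2), Mul(-1, Add(Rational(-4, 3), Rational(10, 11)))) = Mul(Rational(-1, 2), Mul(-1, Rational(-14, 33))) = Mul(Rational(-1, 2), Rational(14, 33)) = Rational(-7, 33) ≈ -0.21212)
Add(Mul(j, Function('b')(21)), Function('q')(-16, 18)) = Add(Mul(Rational(-7, 33), -2), 77) = Add(Rational(14, 33), 77) = Rational(2555, 33)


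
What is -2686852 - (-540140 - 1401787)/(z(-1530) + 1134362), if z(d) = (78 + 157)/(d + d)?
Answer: -143483901847240/53402269 ≈ -2.6869e+6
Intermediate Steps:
z(d) = 235/(2*d) (z(d) = 235/((2*d)) = 235*(1/(2*d)) = 235/(2*d))
-2686852 - (-540140 - 1401787)/(z(-1530) + 1134362) = -2686852 - (-540140 - 1401787)/((235/2)/(-1530) + 1134362) = -2686852 - (-1941927)/((235/2)*(-1/1530) + 1134362) = -2686852 - (-1941927)/(-47/612 + 1134362) = -2686852 - (-1941927)/694229497/612 = -2686852 - (-1941927)*612/694229497 = -2686852 - 1*(-91419948/53402269) = -2686852 + 91419948/53402269 = -143483901847240/53402269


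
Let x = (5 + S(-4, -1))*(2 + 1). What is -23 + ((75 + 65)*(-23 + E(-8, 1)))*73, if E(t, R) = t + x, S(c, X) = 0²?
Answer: -163543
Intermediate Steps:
S(c, X) = 0
x = 15 (x = (5 + 0)*(2 + 1) = 5*3 = 15)
E(t, R) = 15 + t (E(t, R) = t + 15 = 15 + t)
-23 + ((75 + 65)*(-23 + E(-8, 1)))*73 = -23 + ((75 + 65)*(-23 + (15 - 8)))*73 = -23 + (140*(-23 + 7))*73 = -23 + (140*(-16))*73 = -23 - 2240*73 = -23 - 163520 = -163543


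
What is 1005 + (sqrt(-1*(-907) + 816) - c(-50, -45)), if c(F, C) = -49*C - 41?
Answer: -1159 + sqrt(1723) ≈ -1117.5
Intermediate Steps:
c(F, C) = -41 - 49*C
1005 + (sqrt(-1*(-907) + 816) - c(-50, -45)) = 1005 + (sqrt(-1*(-907) + 816) - (-41 - 49*(-45))) = 1005 + (sqrt(907 + 816) - (-41 + 2205)) = 1005 + (sqrt(1723) - 1*2164) = 1005 + (sqrt(1723) - 2164) = 1005 + (-2164 + sqrt(1723)) = -1159 + sqrt(1723)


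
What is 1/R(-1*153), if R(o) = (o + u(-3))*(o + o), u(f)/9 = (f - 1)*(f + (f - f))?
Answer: 1/13770 ≈ 7.2622e-5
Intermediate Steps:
u(f) = 9*f*(-1 + f) (u(f) = 9*((f - 1)*(f + (f - f))) = 9*((-1 + f)*(f + 0)) = 9*((-1 + f)*f) = 9*(f*(-1 + f)) = 9*f*(-1 + f))
R(o) = 2*o*(108 + o) (R(o) = (o + 9*(-3)*(-1 - 3))*(o + o) = (o + 9*(-3)*(-4))*(2*o) = (o + 108)*(2*o) = (108 + o)*(2*o) = 2*o*(108 + o))
1/R(-1*153) = 1/(2*(-1*153)*(108 - 1*153)) = 1/(2*(-153)*(108 - 153)) = 1/(2*(-153)*(-45)) = 1/13770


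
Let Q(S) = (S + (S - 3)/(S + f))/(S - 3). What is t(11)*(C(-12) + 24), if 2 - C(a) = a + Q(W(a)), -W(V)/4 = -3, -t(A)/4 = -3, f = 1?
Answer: 5708/13 ≈ 439.08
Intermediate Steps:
t(A) = 12 (t(A) = -4*(-3) = 12)
W(V) = 12 (W(V) = -4*(-3) = 12)
Q(S) = (S + (-3 + S)/(1 + S))/(-3 + S) (Q(S) = (S + (S - 3)/(S + 1))/(S - 3) = (S + (-3 + S)/(1 + S))/(-3 + S))
C(a) = 23/39 - a (C(a) = 2 - (a + (-3 + 12**2 + 2*12)/(-3 + 12**2 - 2*12)) = 2 - (a + (-3 + 144 + 24)/(-3 + 144 - 24)) = 2 - (a + 165/117) = 2 - (a + (1/117)*165) = 2 - (a + 55/39) = 2 - (55/39 + a) = 2 + (-55/39 - a) = 23/39 - a)
t(11)*(C(-12) + 24) = 12*((23/39 - 1*(-12)) + 24) = 12*((23/39 + 12) + 24) = 12*(491/39 + 24) = 12*(1427/39) = 5708/13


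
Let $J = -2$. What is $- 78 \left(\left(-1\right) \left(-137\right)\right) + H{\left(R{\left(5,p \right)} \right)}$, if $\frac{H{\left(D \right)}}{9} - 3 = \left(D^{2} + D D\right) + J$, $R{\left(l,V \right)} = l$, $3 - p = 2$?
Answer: $-10227$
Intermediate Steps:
$p = 1$ ($p = 3 - 2 = 1$)
$H{\left(D \right)} = 9 + 18 D^{2}$ ($H{\left(D \right)} = 27 + 9 \left(\left(D^{2} + D D\right) - 2\right) = 27 + 9 \left(\left(D^{2} + D^{2}\right) - 2\right) = 27 + 9 \left(2 D^{2} - 2\right) = 27 + 9 \left(-2 + 2 D^{2}\right) = 27 + \left(-18 + 18 D^{2}\right) = 9 + 18 D^{2}$)
$- 78 \left(\left(-1\right) \left(-137\right)\right) + H{\left(R{\left(5,p \right)} \right)} = - 78 \left(\left(-1\right) \left(-137\right)\right) + \left(9 + 18 \cdot 5^{2}\right) = \left(-78\right) 137 + \left(9 + 18 \cdot 25\right) = -10686 + \left(9 + 450\right) = -10686 + 459 = -10227$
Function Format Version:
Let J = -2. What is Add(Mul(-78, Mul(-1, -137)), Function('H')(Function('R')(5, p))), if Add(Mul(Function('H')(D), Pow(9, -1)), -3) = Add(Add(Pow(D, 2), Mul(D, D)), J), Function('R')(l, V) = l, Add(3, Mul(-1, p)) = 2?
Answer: -10227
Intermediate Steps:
p = 1 (p = Add(3, Mul(-1, 2)) = Add(3, -2) = 1)
Function('H')(D) = Add(9, Mul(18, Pow(D, 2))) (Function('H')(D) = Add(27, Mul(9, Add(Add(Pow(D, 2), Mul(D, D)), -2))) = Add(27, Mul(9, Add(Add(Pow(D, 2), Pow(D, 2)), -2))) = Add(27, Mul(9, Add(Mul(2, Pow(D, 2)), -2))) = Add(27, Mul(9, Add(-2, Mul(2, Pow(D, 2))))) = Add(27, Add(-18, Mul(18, Pow(D, 2)))) = Add(9, Mul(18, Pow(D, 2))))
Add(Mul(-78, Mul(-1, -137)), Function('H')(Function('R')(5, p))) = Add(Mul(-78, Mul(-1, -137)), Add(9, Mul(18, Pow(5, 2)))) = Add(Mul(-78, 137), Add(9, Mul(18, 25))) = Add(-10686, Add(9, 450)) = Add(-10686, 459) = -10227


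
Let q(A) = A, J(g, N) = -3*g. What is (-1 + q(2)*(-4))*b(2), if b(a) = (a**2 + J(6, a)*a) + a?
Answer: 270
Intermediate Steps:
b(a) = a**2 - 17*a (b(a) = (a**2 + (-3*6)*a) + a = (a**2 - 18*a) + a = a**2 - 17*a)
(-1 + q(2)*(-4))*b(2) = (-1 + 2*(-4))*(2*(-17 + 2)) = (-1 - 8)*(2*(-15)) = -9*(-30) = 270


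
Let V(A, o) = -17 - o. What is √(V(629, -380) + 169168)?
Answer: √169531 ≈ 411.74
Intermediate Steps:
√(V(629, -380) + 169168) = √((-17 - 1*(-380)) + 169168) = √((-17 + 380) + 169168) = √(363 + 169168) = √169531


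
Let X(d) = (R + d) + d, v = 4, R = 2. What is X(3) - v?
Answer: 4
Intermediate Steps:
X(d) = 2 + 2*d (X(d) = (2 + d) + d = 2 + 2*d)
X(3) - v = (2 + 2*3) - 1*4 = (2 + 6) - 4 = 8 - 4 = 4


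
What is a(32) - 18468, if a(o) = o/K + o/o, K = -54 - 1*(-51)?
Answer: -55433/3 ≈ -18478.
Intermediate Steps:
K = -3 (K = -54 + 51 = -3)
a(o) = 1 - o/3 (a(o) = o/(-3) + o/o = o*(-1/3) + 1 = -o/3 + 1 = 1 - o/3)
a(32) - 18468 = (1 - 1/3*32) - 18468 = (1 - 32/3) - 18468 = -29/3 - 18468 = -55433/3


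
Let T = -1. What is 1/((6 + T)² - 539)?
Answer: -1/514 ≈ -0.0019455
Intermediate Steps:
1/((6 + T)² - 539) = 1/((6 - 1)² - 539) = 1/(5² - 539) = 1/(25 - 539) = 1/(-514) = -1/514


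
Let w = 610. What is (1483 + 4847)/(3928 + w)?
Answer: 3165/2269 ≈ 1.3949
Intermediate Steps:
(1483 + 4847)/(3928 + w) = (1483 + 4847)/(3928 + 610) = 6330/4538 = 6330*(1/4538) = 3165/2269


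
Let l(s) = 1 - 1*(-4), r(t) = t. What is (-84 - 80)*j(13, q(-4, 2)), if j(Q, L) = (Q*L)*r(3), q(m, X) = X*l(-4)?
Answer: -63960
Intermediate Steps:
l(s) = 5 (l(s) = 1 + 4 = 5)
q(m, X) = 5*X (q(m, X) = X*5 = 5*X)
j(Q, L) = 3*L*Q (j(Q, L) = (Q*L)*3 = (L*Q)*3 = 3*L*Q)
(-84 - 80)*j(13, q(-4, 2)) = (-84 - 80)*(3*(5*2)*13) = -492*10*13 = -164*390 = -63960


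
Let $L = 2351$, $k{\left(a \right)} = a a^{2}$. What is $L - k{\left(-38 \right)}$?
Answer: $57223$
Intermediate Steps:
$k{\left(a \right)} = a^{3}$
$L - k{\left(-38 \right)} = 2351 - \left(-38\right)^{3} = 2351 - -54872 = 2351 + 54872 = 57223$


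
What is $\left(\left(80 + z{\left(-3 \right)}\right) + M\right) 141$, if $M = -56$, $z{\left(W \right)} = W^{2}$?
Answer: $4653$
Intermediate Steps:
$\left(\left(80 + z{\left(-3 \right)}\right) + M\right) 141 = \left(\left(80 + \left(-3\right)^{2}\right) - 56\right) 141 = \left(\left(80 + 9\right) - 56\right) 141 = \left(89 - 56\right) 141 = 33 \cdot 141 = 4653$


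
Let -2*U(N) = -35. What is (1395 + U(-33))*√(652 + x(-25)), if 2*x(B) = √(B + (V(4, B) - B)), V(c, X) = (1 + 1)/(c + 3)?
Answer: 2825*√(127792 + 14*√14)/28 ≈ 36075.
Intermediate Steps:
V(c, X) = 2/(3 + c)
U(N) = 35/2 (U(N) = -½*(-35) = 35/2)
x(B) = √14/14 (x(B) = √(B + (2/(3 + 4) - B))/2 = √(B + (2/7 - B))/2 = √(2/7)/2 = (√14/7)/2 = √14/14)
(1395 + U(-33))*√(652 + x(-25)) = (1395 + 35/2)*√(652 + √14/14) = 2825*√(652 + √14/14)/2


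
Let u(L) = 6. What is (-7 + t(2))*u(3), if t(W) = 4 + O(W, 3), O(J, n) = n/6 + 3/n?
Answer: -9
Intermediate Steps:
O(J, n) = 3/n + n/6 (O(J, n) = n*(⅙) + 3/n = n/6 + 3/n = 3/n + n/6)
t(W) = 11/2 (t(W) = 4 + (3/3 + (⅙)*3) = 4 + (3*(⅓) + ½) = 4 + (1 + ½) = 4 + 3/2 = 11/2)
(-7 + t(2))*u(3) = (-7 + 11/2)*6 = -3/2*6 = -9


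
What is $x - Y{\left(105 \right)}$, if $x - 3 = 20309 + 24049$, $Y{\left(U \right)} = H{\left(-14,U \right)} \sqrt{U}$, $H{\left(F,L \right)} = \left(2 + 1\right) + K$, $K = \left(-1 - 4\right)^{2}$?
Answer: $44361 - 28 \sqrt{105} \approx 44074.0$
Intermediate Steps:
$K = 25$ ($K = \left(-5\right)^{2} = 25$)
$H{\left(F,L \right)} = 28$ ($H{\left(F,L \right)} = \left(2 + 1\right) + 25 = 3 + 25 = 28$)
$Y{\left(U \right)} = 28 \sqrt{U}$
$x = 44361$ ($x = 3 + \left(20309 + 24049\right) = 3 + 44358 = 44361$)
$x - Y{\left(105 \right)} = 44361 - 28 \sqrt{105}$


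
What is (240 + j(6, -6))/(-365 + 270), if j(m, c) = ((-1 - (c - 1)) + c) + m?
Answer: -246/95 ≈ -2.5895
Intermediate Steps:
j(m, c) = m (j(m, c) = ((-1 - (-1 + c)) + c) + m = ((-1 + (1 - c)) + c) + m = (-c + c) + m = 0 + m = m)
(240 + j(6, -6))/(-365 + 270) = (240 + 6)/(-365 + 270) = 246/(-95) = 246*(-1/95) = -246/95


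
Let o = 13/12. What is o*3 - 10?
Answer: -27/4 ≈ -6.7500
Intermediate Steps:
o = 13/12 (o = 13*(1/12) = 13/12 ≈ 1.0833)
o*3 - 10 = (13/12)*3 - 10 = 13/4 - 10 = -27/4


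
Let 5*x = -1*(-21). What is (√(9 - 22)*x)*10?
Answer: 42*I*√13 ≈ 151.43*I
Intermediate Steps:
x = 21/5 (x = (-1*(-21))/5 = (⅕)*21 = 21/5 ≈ 4.2000)
(√(9 - 22)*x)*10 = (√(9 - 22)*(21/5))*10 = (√(-13)*(21/5))*10 = ((I*√13)*(21/5))*10 = (21*I*√13/5)*10 = 42*I*√13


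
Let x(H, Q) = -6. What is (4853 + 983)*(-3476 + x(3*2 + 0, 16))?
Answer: -20320952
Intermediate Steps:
(4853 + 983)*(-3476 + x(3*2 + 0, 16)) = (4853 + 983)*(-3476 - 6) = 5836*(-3482) = -20320952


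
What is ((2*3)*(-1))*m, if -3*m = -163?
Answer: -326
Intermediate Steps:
m = 163/3 (m = -⅓*(-163) = 163/3 ≈ 54.333)
((2*3)*(-1))*m = ((2*3)*(-1))*(163/3) = (6*(-1))*(163/3) = -6*163/3 = -326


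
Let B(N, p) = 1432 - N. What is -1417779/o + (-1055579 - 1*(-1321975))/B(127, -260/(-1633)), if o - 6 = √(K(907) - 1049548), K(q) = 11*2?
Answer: 14916550499/76093245 + 472593*I*√116614/116618 ≈ 196.03 + 1383.9*I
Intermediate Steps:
K(q) = 22
o = 6 + 3*I*√116614 (o = 6 + √(22 - 1049548) = 6 + √(-1049526) = 6 + 3*I*√116614 ≈ 6.0 + 1024.5*I)
-1417779/o + (-1055579 - 1*(-1321975))/B(127, -260/(-1633)) = -1417779/(6 + 3*I*√116614) + (-1055579 - 1*(-1321975))/(1432 - 1*127) = -1417779/(6 + 3*I*√116614) + (-1055579 + 1321975)/(1432 - 127) = -1417779/(6 + 3*I*√116614) + 266396/1305 = 266396/1305 - 1417779/(6 + 3*I*√116614)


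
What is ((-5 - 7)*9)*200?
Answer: -21600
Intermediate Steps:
((-5 - 7)*9)*200 = -12*9*200 = -108*200 = -21600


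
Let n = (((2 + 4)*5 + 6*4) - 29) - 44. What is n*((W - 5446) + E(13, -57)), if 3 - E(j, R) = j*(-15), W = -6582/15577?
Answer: 1553338882/15577 ≈ 99720.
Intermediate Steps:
W = -6582/15577 (W = -6582*1/15577 = -6582/15577 ≈ -0.42255)
E(j, R) = 3 + 15*j (E(j, R) = 3 - j*(-15) = 3 - (-15)*j = 3 + 15*j)
n = -19 (n = ((6*5 + 24) - 29) - 44 = ((30 + 24) - 29) - 44 = (54 - 29) - 44 = 25 - 44 = -19)
n*((W - 5446) + E(13, -57)) = -19*((-6582/15577 - 5446) + (3 + 15*13)) = -19*(-84838924/15577 + (3 + 195)) = -19*(-84838924/15577 + 198) = -19*(-81754678/15577) = 1553338882/15577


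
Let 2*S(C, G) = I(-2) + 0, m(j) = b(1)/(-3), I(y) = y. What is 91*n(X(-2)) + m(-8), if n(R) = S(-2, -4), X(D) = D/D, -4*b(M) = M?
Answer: -1091/12 ≈ -90.917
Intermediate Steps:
b(M) = -M/4
m(j) = 1/12 (m(j) = -¼*1/(-3) = -¼*(-⅓) = 1/12)
S(C, G) = -1 (S(C, G) = (-2 + 0)/2 = (½)*(-2) = -1)
X(D) = 1
n(R) = -1
91*n(X(-2)) + m(-8) = 91*(-1) + 1/12 = -91 + 1/12 = -1091/12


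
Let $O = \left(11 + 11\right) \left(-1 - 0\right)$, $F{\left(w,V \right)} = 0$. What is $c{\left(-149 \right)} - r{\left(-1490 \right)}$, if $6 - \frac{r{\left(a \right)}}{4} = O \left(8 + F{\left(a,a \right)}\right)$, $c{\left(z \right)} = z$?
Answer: $-877$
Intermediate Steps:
$O = -22$ ($O = 22 \left(-1 + 0\right) = 22 \left(-1\right) = -22$)
$r{\left(a \right)} = 728$ ($r{\left(a \right)} = 24 - 4 \left(- 22 \left(8 + 0\right)\right) = 24 - 4 \left(\left(-22\right) 8\right) = 24 - -704 = 24 + 704 = 728$)
$c{\left(-149 \right)} - r{\left(-1490 \right)} = -149 - 728 = -877$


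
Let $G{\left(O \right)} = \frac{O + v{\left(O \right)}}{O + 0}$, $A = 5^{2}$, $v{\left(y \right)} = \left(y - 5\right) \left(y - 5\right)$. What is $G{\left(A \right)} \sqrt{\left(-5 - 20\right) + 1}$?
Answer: $34 i \sqrt{6} \approx 83.283 i$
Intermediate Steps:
$v{\left(y \right)} = \left(-5 + y\right)^{2}$ ($v{\left(y \right)} = \left(-5 + y\right) \left(-5 + y\right) = \left(-5 + y\right)^{2}$)
$A = 25$
$G{\left(O \right)} = \frac{O + \left(-5 + O\right)^{2}}{O}$ ($G{\left(O \right)} = \frac{O + \left(-5 + O\right)^{2}}{O + 0} = \frac{O + \left(-5 + O\right)^{2}}{O}$)
$G{\left(A \right)} \sqrt{\left(-5 - 20\right) + 1} = \frac{25 + \left(-5 + 25\right)^{2}}{25} \sqrt{\left(-5 - 20\right) + 1} = \frac{25 + 20^{2}}{25} \sqrt{-25 + 1} = \frac{25 + 400}{25} \sqrt{-24} = \frac{1}{25} \cdot 425 \cdot 2 i \sqrt{6} = 17 \cdot 2 i \sqrt{6} = 34 i \sqrt{6}$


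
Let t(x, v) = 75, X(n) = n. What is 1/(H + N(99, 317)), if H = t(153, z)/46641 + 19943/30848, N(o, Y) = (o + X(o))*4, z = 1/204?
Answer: 479593856/380149158973 ≈ 0.0012616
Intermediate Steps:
z = 1/204 ≈ 0.0049020
N(o, Y) = 8*o (N(o, Y) = (o + o)*4 = (2*o)*4 = 8*o)
H = 310825021/479593856 (H = 75/46641 + 19943/30848 = 75*(1/46641) + 19943*(1/30848) = 25/15547 + 19943/30848 = 310825021/479593856 ≈ 0.64810)
1/(H + N(99, 317)) = 1/(310825021/479593856 + 8*99) = 1/(310825021/479593856 + 792) = 1/(380149158973/479593856) = 479593856/380149158973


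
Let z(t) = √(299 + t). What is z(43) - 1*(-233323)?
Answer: 233323 + 3*√38 ≈ 2.3334e+5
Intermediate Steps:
z(43) - 1*(-233323) = √(299 + 43) - 1*(-233323) = √342 + 233323 = 3*√38 + 233323 = 233323 + 3*√38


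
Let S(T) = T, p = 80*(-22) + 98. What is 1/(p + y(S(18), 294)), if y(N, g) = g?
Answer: -1/1368 ≈ -0.00073099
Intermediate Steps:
p = -1662 (p = -1760 + 98 = -1662)
1/(p + y(S(18), 294)) = 1/(-1662 + 294) = 1/(-1368) = -1/1368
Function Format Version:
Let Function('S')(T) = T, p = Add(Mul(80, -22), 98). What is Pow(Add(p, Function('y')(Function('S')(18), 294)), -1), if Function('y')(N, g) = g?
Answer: Rational(-1, 1368) ≈ -0.00073099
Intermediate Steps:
p = -1662 (p = Add(-1760, 98) = -1662)
Pow(Add(p, Function('y')(Function('S')(18), 294)), -1) = Pow(Add(-1662, 294), -1) = Pow(-1368, -1) = Rational(-1, 1368)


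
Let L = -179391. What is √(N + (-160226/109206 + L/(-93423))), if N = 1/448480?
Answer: √1829501959208883717013470830/63549317872920 ≈ 0.67306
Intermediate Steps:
N = 1/448480 ≈ 2.2298e-6
√(N + (-160226/109206 + L/(-93423))) = √(1/448480 + (-160226/109206 - 179391/(-93423))) = √(1/448480 + (-160226*1/109206 - 179391*(-1/93423))) = √(1/448480 + (-80113/54603 + 59797/31141)) = √(1/448480 + 770296658/1700392023) = √(345464345571863/762591814475040) = √1829501959208883717013470830/63549317872920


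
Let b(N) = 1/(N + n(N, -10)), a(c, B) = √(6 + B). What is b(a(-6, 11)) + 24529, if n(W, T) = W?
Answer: 24529 + √17/34 ≈ 24529.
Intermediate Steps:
b(N) = 1/(2*N) (b(N) = 1/(N + N) = 1/(2*N))
b(a(-6, 11)) + 24529 = 1/(2*(√(6 + 11))) + 24529 = 1/(2*(√17)) + 24529 = (√17/17)/2 + 24529 = √17/34 + 24529 = 24529 + √17/34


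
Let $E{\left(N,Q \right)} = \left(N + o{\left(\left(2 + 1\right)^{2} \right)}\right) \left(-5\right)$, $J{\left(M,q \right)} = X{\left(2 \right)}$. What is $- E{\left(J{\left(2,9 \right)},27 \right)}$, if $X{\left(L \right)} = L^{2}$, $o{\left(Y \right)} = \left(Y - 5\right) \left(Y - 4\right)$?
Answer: $120$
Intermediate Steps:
$o{\left(Y \right)} = \left(-5 + Y\right) \left(-4 + Y\right)$
$J{\left(M,q \right)} = 4$ ($J{\left(M,q \right)} = 2^{2} = 4$)
$E{\left(N,Q \right)} = -100 - 5 N$ ($E{\left(N,Q \right)} = \left(N + \left(20 + \left(\left(2 + 1\right)^{2}\right)^{2} - 9 \left(2 + 1\right)^{2}\right)\right) \left(-5\right) = \left(N + \left(20 + \left(3^{2}\right)^{2} - 9 \cdot 3^{2}\right)\right) \left(-5\right) = \left(N + \left(20 + 9^{2} - 81\right)\right) \left(-5\right) = \left(N + \left(20 + 81 - 81\right)\right) \left(-5\right) = \left(N + 20\right) \left(-5\right) = \left(20 + N\right) \left(-5\right) = -100 - 5 N$)
$- E{\left(J{\left(2,9 \right)},27 \right)} = - (-100 - 20) = \left(-1\right) \left(-120\right) = 120$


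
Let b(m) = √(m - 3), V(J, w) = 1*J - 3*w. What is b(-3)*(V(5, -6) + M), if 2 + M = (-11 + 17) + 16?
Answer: 43*I*√6 ≈ 105.33*I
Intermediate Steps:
V(J, w) = J - 3*w
b(m) = √(-3 + m)
M = 20 (M = -2 + ((-11 + 17) + 16) = -2 + (6 + 16) = -2 + 22 = 20)
b(-3)*(V(5, -6) + M) = √(-3 - 3)*((5 - 3*(-6)) + 20) = √(-6)*((5 + 18) + 20) = (I*√6)*(23 + 20) = (I*√6)*43 = 43*I*√6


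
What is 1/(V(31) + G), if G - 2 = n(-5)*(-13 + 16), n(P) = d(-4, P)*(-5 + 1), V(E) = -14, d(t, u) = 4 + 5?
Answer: -1/120 ≈ -0.0083333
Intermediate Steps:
d(t, u) = 9
n(P) = -36 (n(P) = 9*(-5 + 1) = 9*(-4) = -36)
G = -106 (G = 2 - 36*(-13 + 16) = 2 - 36*3 = 2 - 108 = -106)
1/(V(31) + G) = 1/(-14 - 106) = 1/(-120) = -1/120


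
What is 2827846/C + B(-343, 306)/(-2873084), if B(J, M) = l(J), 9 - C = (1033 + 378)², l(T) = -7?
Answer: -145082592155/102143882368 ≈ -1.4204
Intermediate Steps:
C = -1990912 (C = 9 - (1033 + 378)² = 9 - 1*1411² = 9 - 1*1990921 = 9 - 1990921 = -1990912)
B(J, M) = -7
2827846/C + B(-343, 306)/(-2873084) = 2827846/(-1990912) - 7/(-2873084) = 2827846*(-1/1990912) - 7*(-1/2873084) = -201989/142208 + 7/2873084 = -145082592155/102143882368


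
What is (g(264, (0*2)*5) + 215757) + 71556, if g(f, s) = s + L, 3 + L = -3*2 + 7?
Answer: 287311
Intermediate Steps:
L = -2 (L = -3 + (-3*2 + 7) = -3 + (-6 + 7) = -3 + 1 = -2)
g(f, s) = -2 + s (g(f, s) = s - 2 = -2 + s)
(g(264, (0*2)*5) + 215757) + 71556 = ((-2 + (0*2)*5) + 215757) + 71556 = ((-2 + 0*5) + 215757) + 71556 = ((-2 + 0) + 215757) + 71556 = (-2 + 215757) + 71556 = 215755 + 71556 = 287311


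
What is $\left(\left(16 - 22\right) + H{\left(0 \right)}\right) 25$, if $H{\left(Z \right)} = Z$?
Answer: $-150$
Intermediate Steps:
$\left(\left(16 - 22\right) + H{\left(0 \right)}\right) 25 = \left(\left(16 - 22\right) + 0\right) 25 = \left(-6 + 0\right) 25 = \left(-6\right) 25 = -150$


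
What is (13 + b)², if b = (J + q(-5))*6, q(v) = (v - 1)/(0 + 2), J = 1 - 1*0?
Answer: 1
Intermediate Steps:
J = 1 (J = 1 + 0 = 1)
q(v) = -½ + v/2 (q(v) = (-1 + v)/2 = (-1 + v)*(½) = -½ + v/2)
b = -12 (b = (1 + (-½ + (½)*(-5)))*6 = (1 + (-½ - 5/2))*6 = (1 - 3)*6 = -2*6 = -12)
(13 + b)² = (13 - 12)² = 1² = 1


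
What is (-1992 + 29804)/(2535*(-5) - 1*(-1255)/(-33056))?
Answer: -919353472/418986055 ≈ -2.1942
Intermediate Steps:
(-1992 + 29804)/(2535*(-5) - 1*(-1255)/(-33056)) = 27812/(-12675 + 1255*(-1/33056)) = 27812/(-12675 - 1255/33056) = 27812/(-418986055/33056) = 27812*(-33056/418986055) = -919353472/418986055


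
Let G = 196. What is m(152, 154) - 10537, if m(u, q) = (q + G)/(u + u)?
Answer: -1601449/152 ≈ -10536.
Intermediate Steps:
m(u, q) = (196 + q)/(2*u) (m(u, q) = (q + 196)/(u + u) = (196 + q)/((2*u)) = (196 + q)*(1/(2*u)) = (196 + q)/(2*u))
m(152, 154) - 10537 = (1/2)*(196 + 154)/152 - 10537 = (1/2)*(1/152)*350 - 10537 = 175/152 - 10537 = -1601449/152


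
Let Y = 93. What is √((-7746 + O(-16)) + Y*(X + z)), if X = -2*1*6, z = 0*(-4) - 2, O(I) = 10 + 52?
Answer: I*√8986 ≈ 94.795*I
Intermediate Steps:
O(I) = 62
z = -2 (z = 0 - 2 = -2)
X = -12 (X = -2*6 = -12)
√((-7746 + O(-16)) + Y*(X + z)) = √((-7746 + 62) + 93*(-12 - 2)) = √(-7684 + 93*(-14)) = √(-7684 - 1302) = √(-8986) = I*√8986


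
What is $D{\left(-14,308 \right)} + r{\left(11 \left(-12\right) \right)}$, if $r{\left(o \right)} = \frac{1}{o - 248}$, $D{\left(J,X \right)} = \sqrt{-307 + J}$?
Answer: $- \frac{1}{380} + i \sqrt{321} \approx -0.0026316 + 17.916 i$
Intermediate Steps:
$r{\left(o \right)} = \frac{1}{-248 + o}$
$D{\left(-14,308 \right)} + r{\left(11 \left(-12\right) \right)} = \sqrt{-307 - 14} + \frac{1}{-248 + 11 \left(-12\right)} = \sqrt{-321} + \frac{1}{-248 - 132} = i \sqrt{321} + \frac{1}{-380} = i \sqrt{321} - \frac{1}{380} = - \frac{1}{380} + i \sqrt{321}$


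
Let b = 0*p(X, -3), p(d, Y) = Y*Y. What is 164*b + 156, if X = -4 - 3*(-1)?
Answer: 156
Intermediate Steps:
X = -1 (X = -4 + 3 = -1)
p(d, Y) = Y²
b = 0 (b = 0*(-3)² = 0*9 = 0)
164*b + 156 = 164*0 + 156 = 0 + 156 = 156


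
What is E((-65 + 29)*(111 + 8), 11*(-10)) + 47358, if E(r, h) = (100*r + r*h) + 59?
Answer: 90257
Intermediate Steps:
E(r, h) = 59 + 100*r + h*r (E(r, h) = (100*r + h*r) + 59 = 59 + 100*r + h*r)
E((-65 + 29)*(111 + 8), 11*(-10)) + 47358 = (59 + 100*((-65 + 29)*(111 + 8)) + (11*(-10))*((-65 + 29)*(111 + 8))) + 47358 = (59 + 100*(-36*119) - (-3960)*119) + 47358 = (59 + 100*(-4284) - 110*(-4284)) + 47358 = (59 - 428400 + 471240) + 47358 = 42899 + 47358 = 90257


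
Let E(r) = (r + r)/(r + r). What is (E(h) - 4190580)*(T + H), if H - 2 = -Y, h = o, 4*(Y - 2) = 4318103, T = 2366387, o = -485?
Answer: -21570774920655/4 ≈ -5.3927e+12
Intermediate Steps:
Y = 4318111/4 (Y = 2 + (1/4)*4318103 = 2 + 4318103/4 = 4318111/4 ≈ 1.0795e+6)
h = -485
H = -4318103/4 (H = 2 - 1*4318111/4 = 2 - 4318111/4 = -4318103/4 ≈ -1.0795e+6)
E(r) = 1 (E(r) = (2*r)/((2*r)) = (2*r)*(1/(2*r)) = 1)
(E(h) - 4190580)*(T + H) = (1 - 4190580)*(2366387 - 4318103/4) = -4190579*5147445/4 = -21570774920655/4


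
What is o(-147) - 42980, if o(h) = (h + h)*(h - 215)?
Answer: 63448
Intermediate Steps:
o(h) = 2*h*(-215 + h) (o(h) = (2*h)*(-215 + h) = 2*h*(-215 + h))
o(-147) - 42980 = 2*(-147)*(-215 - 147) - 42980 = 2*(-147)*(-362) - 42980 = 106428 - 42980 = 63448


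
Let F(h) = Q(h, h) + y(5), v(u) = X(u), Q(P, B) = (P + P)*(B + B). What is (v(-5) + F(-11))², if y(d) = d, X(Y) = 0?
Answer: 239121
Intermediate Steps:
Q(P, B) = 4*B*P (Q(P, B) = (2*P)*(2*B) = 4*B*P)
v(u) = 0
F(h) = 5 + 4*h² (F(h) = 4*h*h + 5 = 4*h² + 5 = 5 + 4*h²)
(v(-5) + F(-11))² = (0 + (5 + 4*(-11)²))² = (0 + (5 + 4*121))² = (0 + (5 + 484))² = (0 + 489)² = 489² = 239121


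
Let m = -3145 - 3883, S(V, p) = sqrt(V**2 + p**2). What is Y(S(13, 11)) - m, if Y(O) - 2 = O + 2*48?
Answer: 7126 + sqrt(290) ≈ 7143.0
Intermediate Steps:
Y(O) = 98 + O (Y(O) = 2 + (O + 2*48) = 2 + (O + 96) = 2 + (96 + O) = 98 + O)
m = -7028
Y(S(13, 11)) - m = (98 + sqrt(13**2 + 11**2)) - 1*(-7028) = (98 + sqrt(169 + 121)) + 7028 = (98 + sqrt(290)) + 7028 = 7126 + sqrt(290)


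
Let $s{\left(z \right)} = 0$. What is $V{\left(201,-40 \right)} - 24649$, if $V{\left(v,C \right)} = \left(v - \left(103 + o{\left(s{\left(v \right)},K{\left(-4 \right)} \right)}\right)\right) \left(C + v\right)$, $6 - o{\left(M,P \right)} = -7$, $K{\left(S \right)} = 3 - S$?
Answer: $-10964$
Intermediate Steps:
$o{\left(M,P \right)} = 13$ ($o{\left(M,P \right)} = 6 - -7 = 6 + 7 = 13$)
$V{\left(v,C \right)} = \left(-116 + v\right) \left(C + v\right)$ ($V{\left(v,C \right)} = \left(v - 116\right) \left(C + v\right) = \left(-116 + v\right) \left(C + v\right)$)
$V{\left(201,-40 \right)} - 24649 = \left(201^{2} - -4640 - 23316 - 8040\right) - 24649 = \left(40401 + 4640 - 23316 - 8040\right) - 24649 = 13685 - 24649 = -10964$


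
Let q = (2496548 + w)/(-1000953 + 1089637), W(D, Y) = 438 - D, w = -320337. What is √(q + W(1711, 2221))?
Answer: I*√2454740329091/44342 ≈ 35.334*I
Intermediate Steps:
q = 2176211/88684 (q = (2496548 - 320337)/(-1000953 + 1089637) = 2176211/88684 ≈ 24.539)
√(q + W(1711, 2221)) = √(2176211/88684 + (438 - 1*1711)) = √(2176211/88684 + (438 - 1711)) = √(2176211/88684 - 1273) = √(-110718521/88684) = I*√2454740329091/44342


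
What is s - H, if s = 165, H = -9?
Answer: 174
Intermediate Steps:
s - H = 165 - 1*(-9) = 165 + 9 = 174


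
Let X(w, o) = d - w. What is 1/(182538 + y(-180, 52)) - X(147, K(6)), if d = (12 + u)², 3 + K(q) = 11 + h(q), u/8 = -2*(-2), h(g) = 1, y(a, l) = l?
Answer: -326653509/182590 ≈ -1789.0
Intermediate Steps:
u = 32 (u = 8*(-2*(-2)) = 8*4 = 32)
K(q) = 9 (K(q) = -3 + (11 + 1) = -3 + 12 = 9)
d = 1936 (d = (12 + 32)² = 44² = 1936)
X(w, o) = 1936 - w
1/(182538 + y(-180, 52)) - X(147, K(6)) = 1/(182538 + 52) - (1936 - 1*147) = 1/182590 - (1936 - 147) = 1/182590 - 1*1789 = 1/182590 - 1789 = -326653509/182590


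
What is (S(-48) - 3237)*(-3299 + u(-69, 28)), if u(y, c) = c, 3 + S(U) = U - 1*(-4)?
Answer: 10741964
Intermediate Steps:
S(U) = 1 + U (S(U) = -3 + (U - 1*(-4)) = -3 + (U + 4) = -3 + (4 + U) = 1 + U)
(S(-48) - 3237)*(-3299 + u(-69, 28)) = ((1 - 48) - 3237)*(-3299 + 28) = (-47 - 3237)*(-3271) = -3284*(-3271) = 10741964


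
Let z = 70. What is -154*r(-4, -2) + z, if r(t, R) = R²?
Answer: -546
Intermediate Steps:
-154*r(-4, -2) + z = -154*(-2)² + 70 = -154*4 + 70 = -616 + 70 = -546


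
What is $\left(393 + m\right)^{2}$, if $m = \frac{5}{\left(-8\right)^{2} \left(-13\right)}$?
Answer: $\frac{106910034841}{692224} \approx 1.5444 \cdot 10^{5}$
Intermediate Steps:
$m = - \frac{5}{832}$ ($m = \frac{5}{64 \left(-13\right)} = \frac{5}{-832} = 5 \left(- \frac{1}{832}\right) = - \frac{5}{832} \approx -0.0060096$)
$\left(393 + m\right)^{2} = \left(393 - \frac{5}{832}\right)^{2} = \left(\frac{326971}{832}\right)^{2} = \frac{106910034841}{692224}$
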